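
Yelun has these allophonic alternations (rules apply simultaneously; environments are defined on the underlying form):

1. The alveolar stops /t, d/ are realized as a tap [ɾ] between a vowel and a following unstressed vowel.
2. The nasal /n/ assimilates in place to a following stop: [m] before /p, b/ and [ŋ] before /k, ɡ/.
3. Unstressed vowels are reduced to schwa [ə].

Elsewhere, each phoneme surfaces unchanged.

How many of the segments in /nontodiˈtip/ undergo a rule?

4

Segments that undergo a rule: /o/ → [ə] (rule 3); /o/ → [ə] (rule 3); /d/ → [ɾ] (rule 1); /i/ → [ə] (rule 3).
All other segments surface unchanged.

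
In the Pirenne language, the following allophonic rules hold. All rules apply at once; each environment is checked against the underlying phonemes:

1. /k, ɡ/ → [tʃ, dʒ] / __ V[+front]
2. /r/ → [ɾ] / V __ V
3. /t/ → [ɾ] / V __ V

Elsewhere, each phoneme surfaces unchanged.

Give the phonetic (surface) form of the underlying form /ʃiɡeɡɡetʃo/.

[ʃidʒeɡdʒetʃo]

/ʃ/ — not in any rule's target class → [ʃ].
/i/ — not in any rule's target class → [i].
/ɡ/ (between /i/ and /e/) occurs before a front vowel → [dʒ] by rule 1.
/e/ — not in any rule's target class → [e].
/ɡ/ (between /e/ and /ɡ/) fails the environment for rule 1, so it stays [ɡ].
/ɡ/ meets the environment for rule 1 (before a front vowel) → [dʒ].
/e/ (between /ɡ/ and /t/): no rule targets it → [e].
/t/ (between /e/ and /ʃ/): rule 3 targets it, but not between two vowels → unchanged [t].
/ʃ/ (between /t/ and /o/) is unaffected → [ʃ].
/o/ (word-final): no rule targets it → [o].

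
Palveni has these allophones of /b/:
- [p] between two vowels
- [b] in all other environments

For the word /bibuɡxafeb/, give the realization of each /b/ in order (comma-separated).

[b], [p], [b]

Occurrence 1 (position 1): no conditioning environment matches → elsewhere allophone [b].
Occurrence 2 (position 3): between two vowels → [p].
Occurrence 3 (position 10): no conditioning environment matches → elsewhere allophone [b].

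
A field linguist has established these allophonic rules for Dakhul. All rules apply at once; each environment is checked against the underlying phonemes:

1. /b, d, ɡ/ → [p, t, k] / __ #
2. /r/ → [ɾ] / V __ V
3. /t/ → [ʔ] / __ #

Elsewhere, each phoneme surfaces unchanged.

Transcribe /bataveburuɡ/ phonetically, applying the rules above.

[batavebuɾuk]

/b/ (word-initial) is in the target of rule 1 but the environment (word-finally) is not met → [b].
/a/ — not in any rule's target class → [a].
/t/ (between /a/ and /a/): rule 3 targets it, but not word-finally → unchanged [t].
/a/ (between /t/ and /v/) is unaffected → [a].
/v/ (between /a/ and /e/): no rule targets it → [v].
/e/ (between /v/ and /b/): no rule targets it → [e].
/b/ (between /e/ and /u/) fails the environment for rule 1, so it stays [b].
/u/ — not in any rule's target class → [u].
Rule 2 applies to /r/ (between /u/ and /u/: between two vowels) → [ɾ].
/u/ (between /r/ and /ɡ/) is unaffected → [u].
/ɡ/ — word-final, word-finally — surfaces as [k] (rule 1).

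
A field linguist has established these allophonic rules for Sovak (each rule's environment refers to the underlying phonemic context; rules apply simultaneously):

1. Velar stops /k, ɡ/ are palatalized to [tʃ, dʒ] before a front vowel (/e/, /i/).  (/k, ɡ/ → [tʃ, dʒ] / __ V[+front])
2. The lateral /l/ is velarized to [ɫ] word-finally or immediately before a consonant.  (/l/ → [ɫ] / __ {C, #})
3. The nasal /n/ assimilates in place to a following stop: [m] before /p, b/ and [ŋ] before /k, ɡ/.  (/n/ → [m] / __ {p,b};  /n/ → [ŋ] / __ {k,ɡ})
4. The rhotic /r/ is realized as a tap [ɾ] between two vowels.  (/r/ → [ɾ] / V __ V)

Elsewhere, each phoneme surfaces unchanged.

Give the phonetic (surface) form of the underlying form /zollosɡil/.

/z/ (word-initial): no rule targets it → [z].
/o/ stays [o].
Rule 2 applies to /l/ (between /o/ and /l/: word-finally or immediately before a consonant) → [ɫ].
/l/ (between /l/ and /o/) is in the target of rule 2 but the environment (word-finally or immediately before a consonant) is not met → [l].
/o/ (between /l/ and /s/): no rule targets it → [o].
/s/ (between /o/ and /ɡ/) is unaffected → [s].
/ɡ/ (between /s/ and /i/) occurs before a front vowel → [dʒ] by rule 1.
/i/ — not in any rule's target class → [i].
/l/ (word-final) occurs word-finally or immediately before a consonant → [ɫ] by rule 2.

[zoɫlosdʒiɫ]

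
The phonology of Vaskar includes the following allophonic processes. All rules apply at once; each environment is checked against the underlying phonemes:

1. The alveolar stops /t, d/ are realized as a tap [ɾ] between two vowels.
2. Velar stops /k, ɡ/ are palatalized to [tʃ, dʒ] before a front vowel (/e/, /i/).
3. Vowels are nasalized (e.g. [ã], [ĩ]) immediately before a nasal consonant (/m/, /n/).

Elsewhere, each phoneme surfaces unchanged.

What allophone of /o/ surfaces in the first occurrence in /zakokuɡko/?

/o/ (between /k/ and /k/) fails the environment for rule 3, so it stays [o].

[o]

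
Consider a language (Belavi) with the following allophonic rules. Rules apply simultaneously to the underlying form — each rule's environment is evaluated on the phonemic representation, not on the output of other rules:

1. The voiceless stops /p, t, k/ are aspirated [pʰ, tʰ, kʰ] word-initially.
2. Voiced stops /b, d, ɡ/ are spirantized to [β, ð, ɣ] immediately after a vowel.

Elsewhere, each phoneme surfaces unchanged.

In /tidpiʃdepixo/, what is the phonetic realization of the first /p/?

/p/ (between /d/ and /i/) fails the environment for rule 1, so it stays [p].

[p]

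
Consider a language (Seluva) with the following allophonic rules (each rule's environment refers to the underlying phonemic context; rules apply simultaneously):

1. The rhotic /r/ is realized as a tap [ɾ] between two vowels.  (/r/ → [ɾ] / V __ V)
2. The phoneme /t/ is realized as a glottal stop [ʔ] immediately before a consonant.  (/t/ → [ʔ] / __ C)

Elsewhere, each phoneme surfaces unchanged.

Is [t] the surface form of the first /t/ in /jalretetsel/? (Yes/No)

/t/ (between /e/ and /e/): rule 2 targets it, but not immediately before a consonant → unchanged [t].
The actual realization is [t], which matches [t].

Yes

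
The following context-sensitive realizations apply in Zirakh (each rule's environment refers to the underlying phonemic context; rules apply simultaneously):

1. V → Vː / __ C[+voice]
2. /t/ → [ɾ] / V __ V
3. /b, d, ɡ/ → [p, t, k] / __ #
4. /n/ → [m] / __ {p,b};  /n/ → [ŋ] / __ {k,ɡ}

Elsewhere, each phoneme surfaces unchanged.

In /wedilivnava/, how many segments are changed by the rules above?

Segments that undergo a rule: /e/ → [eː] (rule 1); /i/ → [iː] (rule 1); /i/ → [iː] (rule 1); /a/ → [aː] (rule 1).
All other segments surface unchanged.

4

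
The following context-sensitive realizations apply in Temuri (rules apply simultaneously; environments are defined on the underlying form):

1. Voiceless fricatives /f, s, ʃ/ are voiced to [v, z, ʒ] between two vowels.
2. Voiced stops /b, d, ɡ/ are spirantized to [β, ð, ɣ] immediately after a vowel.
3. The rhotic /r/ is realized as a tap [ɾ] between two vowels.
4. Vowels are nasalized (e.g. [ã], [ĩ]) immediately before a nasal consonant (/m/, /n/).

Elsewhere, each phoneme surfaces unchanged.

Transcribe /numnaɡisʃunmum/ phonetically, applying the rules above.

[nũmnaɣisʃũnmũm]

/u/ (between /n/ and /m/): before a nasal consonant, so rule 4 applies → [ũ].
/a/ (between /n/ and /ɡ/) is in the target of rule 4 but the environment (before a nasal consonant) is not met → [a].
/ɡ/ meets the environment for rule 2 (immediately after a vowel) → [ɣ].
/i/ (between /ɡ/ and /s/): rule 4 targets it, but not before a nasal consonant → unchanged [i].
/s/ (between /i/ and /ʃ/) fails the environment for rule 1, so it stays [s].
/ʃ/ (between /s/ and /u/): rule 1 targets it, but not between two vowels → unchanged [ʃ].
/u/ — between /ʃ/ and /n/, before a nasal consonant — surfaces as [ũ] (rule 4).
Rule 4 applies to /u/ (between /m/ and /m/: before a nasal consonant) → [ũ].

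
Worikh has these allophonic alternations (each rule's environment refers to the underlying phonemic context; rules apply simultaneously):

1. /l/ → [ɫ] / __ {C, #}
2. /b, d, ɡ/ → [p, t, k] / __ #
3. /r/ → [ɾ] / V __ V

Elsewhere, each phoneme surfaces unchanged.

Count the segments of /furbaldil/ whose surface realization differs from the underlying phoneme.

Segments that undergo a rule: /l/ → [ɫ] (rule 1); /l/ → [ɫ] (rule 1).
All other segments surface unchanged.

2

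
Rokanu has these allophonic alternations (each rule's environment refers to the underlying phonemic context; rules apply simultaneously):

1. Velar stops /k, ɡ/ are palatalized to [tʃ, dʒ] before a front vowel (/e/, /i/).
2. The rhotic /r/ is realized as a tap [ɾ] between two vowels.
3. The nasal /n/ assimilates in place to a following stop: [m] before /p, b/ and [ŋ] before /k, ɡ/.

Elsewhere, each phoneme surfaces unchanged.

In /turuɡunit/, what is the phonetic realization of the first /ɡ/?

/ɡ/ (between /u/ and /u/) is in the target of rule 1 but the environment (before a front vowel) is not met → [ɡ].

[ɡ]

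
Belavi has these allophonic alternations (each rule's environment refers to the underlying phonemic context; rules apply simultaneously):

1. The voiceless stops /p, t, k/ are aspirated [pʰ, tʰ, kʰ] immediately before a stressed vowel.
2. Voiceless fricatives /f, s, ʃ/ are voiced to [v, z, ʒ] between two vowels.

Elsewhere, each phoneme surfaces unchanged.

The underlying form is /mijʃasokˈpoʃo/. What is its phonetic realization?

/ʃ/ — between /j/ and /a/; rule 2 does not apply here → [ʃ].
/s/ (between /a/ and /o/): between two vowels, so rule 2 applies → [z].
/k/ — between /o/ and /p/; rule 1 does not apply here → [k].
Rule 1 applies to /p/ (between /k/ and /o/: immediately before a stressed vowel) → [pʰ].
/ʃ/ meets the environment for rule 2 (between two vowels) → [ʒ].

[mijʃazokˈpʰoʒo]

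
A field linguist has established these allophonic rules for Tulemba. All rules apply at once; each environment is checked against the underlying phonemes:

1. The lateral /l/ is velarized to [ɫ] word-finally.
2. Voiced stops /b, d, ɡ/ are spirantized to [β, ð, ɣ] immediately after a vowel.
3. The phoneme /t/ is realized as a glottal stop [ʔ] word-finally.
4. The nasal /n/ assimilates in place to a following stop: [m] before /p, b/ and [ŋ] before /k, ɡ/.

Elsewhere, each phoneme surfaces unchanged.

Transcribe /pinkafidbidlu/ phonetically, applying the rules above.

/p/ stays [p].
/i/ (between /p/ and /n/): no rule targets it → [i].
/n/ (between /i/ and /k/) occurs before a labial or velar stop → [ŋ] by rule 4.
/k/ — not in any rule's target class → [k].
/a/ stays [a].
/f/ — not in any rule's target class → [f].
/i/ stays [i].
/d/ — between /i/ and /b/, immediately after a vowel — surfaces as [ð] (rule 2).
/b/ (between /d/ and /i/) fails the environment for rule 2, so it stays [b].
/i/ (between /b/ and /d/) is unaffected → [i].
/d/ — between /i/ and /l/, immediately after a vowel — surfaces as [ð] (rule 2).
/l/ — between /d/ and /u/; rule 1 does not apply here → [l].
/u/ (word-final): no rule targets it → [u].

[piŋkafiðbiðlu]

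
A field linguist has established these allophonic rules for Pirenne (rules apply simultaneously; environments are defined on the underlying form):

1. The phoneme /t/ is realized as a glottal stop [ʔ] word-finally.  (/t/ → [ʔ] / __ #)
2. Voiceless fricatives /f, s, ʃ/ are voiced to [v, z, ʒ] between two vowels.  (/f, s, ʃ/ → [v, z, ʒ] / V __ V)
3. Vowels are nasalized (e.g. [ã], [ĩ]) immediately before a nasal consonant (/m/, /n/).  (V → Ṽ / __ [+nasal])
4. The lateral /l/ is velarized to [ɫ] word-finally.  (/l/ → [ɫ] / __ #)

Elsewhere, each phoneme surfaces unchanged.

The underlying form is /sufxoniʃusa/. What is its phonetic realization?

[sufxõniʒuza]

/s/ — word-initial; rule 2 does not apply here → [s].
/u/ (between /s/ and /f/) fails the environment for rule 3, so it stays [u].
/f/ (between /u/ and /x/): rule 2 targets it, but not between two vowels → unchanged [f].
/x/ stays [x].
/o/ meets the environment for rule 3 (before a nasal consonant) → [õ].
/n/ stays [n].
/i/ (between /n/ and /ʃ/) fails the environment for rule 3, so it stays [i].
/ʃ/ — between /i/ and /u/, between two vowels — surfaces as [ʒ] (rule 2).
/u/ (between /ʃ/ and /s/) fails the environment for rule 3, so it stays [u].
Rule 2 applies to /s/ (between /u/ and /a/: between two vowels) → [z].
/a/ (word-final): rule 3 targets it, but not before a nasal consonant → unchanged [a].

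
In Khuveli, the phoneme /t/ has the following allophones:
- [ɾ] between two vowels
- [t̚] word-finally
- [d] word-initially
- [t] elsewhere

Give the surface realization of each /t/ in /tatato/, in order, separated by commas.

Occurrence 1 (position 1): word-initially → [d].
Occurrence 2 (position 3): between two vowels → [ɾ].
Occurrence 3 (position 5): between two vowels → [ɾ].

[d], [ɾ], [ɾ]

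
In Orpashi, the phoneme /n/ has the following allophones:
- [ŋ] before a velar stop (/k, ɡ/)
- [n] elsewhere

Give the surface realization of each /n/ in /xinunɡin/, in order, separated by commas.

[n], [ŋ], [n]

Occurrence 1 (position 3): no conditioning environment matches → elsewhere allophone [n].
Occurrence 2 (position 5): before a velar stop → [ŋ].
Occurrence 3 (position 8): no conditioning environment matches → elsewhere allophone [n].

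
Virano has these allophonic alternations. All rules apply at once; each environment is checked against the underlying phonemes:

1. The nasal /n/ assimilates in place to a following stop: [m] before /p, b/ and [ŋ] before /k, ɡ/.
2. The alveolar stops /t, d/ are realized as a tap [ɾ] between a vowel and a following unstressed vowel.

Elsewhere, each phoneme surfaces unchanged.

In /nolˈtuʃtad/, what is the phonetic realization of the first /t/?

[t]

/t/ (between /l/ and /u/): rule 2 targets it, but not between a vowel and a following unstressed vowel → unchanged [t].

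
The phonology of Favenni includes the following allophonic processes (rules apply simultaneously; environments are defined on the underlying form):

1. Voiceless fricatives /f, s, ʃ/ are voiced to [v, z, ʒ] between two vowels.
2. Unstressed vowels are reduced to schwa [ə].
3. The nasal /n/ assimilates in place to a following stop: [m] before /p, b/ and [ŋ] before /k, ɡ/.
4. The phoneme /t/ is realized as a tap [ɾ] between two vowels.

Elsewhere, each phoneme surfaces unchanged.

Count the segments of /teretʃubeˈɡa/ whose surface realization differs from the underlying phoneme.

Segments that undergo a rule: /e/ → [ə] (rule 2); /e/ → [ə] (rule 2); /u/ → [ə] (rule 2); /e/ → [ə] (rule 2).
All other segments surface unchanged.

4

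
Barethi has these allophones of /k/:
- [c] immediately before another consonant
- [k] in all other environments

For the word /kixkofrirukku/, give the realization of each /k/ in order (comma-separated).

Occurrence 1 (position 1): no conditioning environment matches → elsewhere allophone [k].
Occurrence 2 (position 4): no conditioning environment matches → elsewhere allophone [k].
Occurrence 3 (position 11): immediately before another consonant → [c].
Occurrence 4 (position 12): no conditioning environment matches → elsewhere allophone [k].

[k], [k], [c], [k]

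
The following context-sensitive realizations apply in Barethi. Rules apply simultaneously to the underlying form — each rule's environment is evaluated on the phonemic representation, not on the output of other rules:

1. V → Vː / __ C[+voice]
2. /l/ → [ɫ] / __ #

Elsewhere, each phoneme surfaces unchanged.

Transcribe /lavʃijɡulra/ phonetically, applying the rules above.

[laːvʃiːjɡuːlra]

/l/ (word-initial): rule 2 targets it, but not word-finally → unchanged [l].
Rule 1 applies to /a/ (between /l/ and /v/: before a voiced consonant) → [aː].
/v/ — not in any rule's target class → [v].
/ʃ/ — not in any rule's target class → [ʃ].
/i/ meets the environment for rule 1 (before a voiced consonant) → [iː].
/j/ stays [j].
/ɡ/ (between /j/ and /u/): no rule targets it → [ɡ].
Rule 1 applies to /u/ (between /ɡ/ and /l/: before a voiced consonant) → [uː].
/l/ — between /u/ and /r/; rule 2 does not apply here → [l].
/r/ stays [r].
/a/ (word-final) fails the environment for rule 1, so it stays [a].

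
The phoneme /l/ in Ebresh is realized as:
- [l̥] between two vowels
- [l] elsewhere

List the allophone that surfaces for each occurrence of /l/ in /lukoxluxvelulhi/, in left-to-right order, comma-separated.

[l], [l], [l̥], [l]

Occurrence 1 (position 1): no conditioning environment matches → elsewhere allophone [l].
Occurrence 2 (position 6): no conditioning environment matches → elsewhere allophone [l].
Occurrence 3 (position 11): between two vowels → [l̥].
Occurrence 4 (position 13): no conditioning environment matches → elsewhere allophone [l].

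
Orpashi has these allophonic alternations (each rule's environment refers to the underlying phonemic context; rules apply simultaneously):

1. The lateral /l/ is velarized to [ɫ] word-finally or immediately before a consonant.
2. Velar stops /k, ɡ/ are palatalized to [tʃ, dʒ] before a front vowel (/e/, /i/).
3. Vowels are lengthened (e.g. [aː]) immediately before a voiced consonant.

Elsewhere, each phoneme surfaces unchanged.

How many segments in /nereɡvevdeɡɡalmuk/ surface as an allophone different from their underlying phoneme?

6

Segments that undergo a rule: /e/ → [eː] (rule 3); /e/ → [eː] (rule 3); /e/ → [eː] (rule 3); /e/ → [eː] (rule 3); /a/ → [aː] (rule 3); /l/ → [ɫ] (rule 1).
All other segments surface unchanged.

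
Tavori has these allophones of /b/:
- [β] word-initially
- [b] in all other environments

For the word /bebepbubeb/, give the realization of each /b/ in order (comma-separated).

[β], [b], [b], [b], [b]

Occurrence 1 (position 1): word-initially → [β].
Occurrence 2 (position 3): no conditioning environment matches → elsewhere allophone [b].
Occurrence 3 (position 6): no conditioning environment matches → elsewhere allophone [b].
Occurrence 4 (position 8): no conditioning environment matches → elsewhere allophone [b].
Occurrence 5 (position 10): no conditioning environment matches → elsewhere allophone [b].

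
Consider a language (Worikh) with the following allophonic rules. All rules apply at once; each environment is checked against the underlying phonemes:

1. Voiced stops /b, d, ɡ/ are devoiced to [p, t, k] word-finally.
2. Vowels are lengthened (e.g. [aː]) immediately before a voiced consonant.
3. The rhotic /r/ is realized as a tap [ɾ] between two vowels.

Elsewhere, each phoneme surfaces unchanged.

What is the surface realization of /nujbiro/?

/u/ (between /n/ and /j/) occurs before a voiced consonant → [uː] by rule 2.
/b/ (between /j/ and /i/) is in the target of rule 1 but the environment (word-finally) is not met → [b].
Rule 2 applies to /i/ (between /b/ and /r/: before a voiced consonant) → [iː].
Rule 3 applies to /r/ (between /i/ and /o/: between two vowels) → [ɾ].
/o/ (word-final) is in the target of rule 2 but the environment (before a voiced consonant) is not met → [o].

[nuːjbiːɾo]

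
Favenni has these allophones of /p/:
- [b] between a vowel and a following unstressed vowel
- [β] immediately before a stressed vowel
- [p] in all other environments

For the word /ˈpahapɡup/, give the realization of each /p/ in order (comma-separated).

Occurrence 1 (position 1): immediately before a stressed vowel → [β].
Occurrence 2 (position 5): no conditioning environment matches → elsewhere allophone [p].
Occurrence 3 (position 8): no conditioning environment matches → elsewhere allophone [p].

[β], [p], [p]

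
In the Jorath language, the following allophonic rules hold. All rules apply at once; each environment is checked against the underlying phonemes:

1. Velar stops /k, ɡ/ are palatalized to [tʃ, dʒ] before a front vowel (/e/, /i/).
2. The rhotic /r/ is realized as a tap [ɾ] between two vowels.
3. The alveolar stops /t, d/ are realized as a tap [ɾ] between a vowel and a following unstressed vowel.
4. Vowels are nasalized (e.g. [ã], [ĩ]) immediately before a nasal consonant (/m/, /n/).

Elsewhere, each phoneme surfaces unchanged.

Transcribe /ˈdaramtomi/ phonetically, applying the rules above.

/d/ (word-initial) is in the target of rule 3 but the environment (between a vowel and a following unstressed vowel) is not met → [d].
/a/ (between /d/ and /r/) fails the environment for rule 4, so it stays [a].
Rule 2 applies to /r/ (between /a/ and /a/: between two vowels) → [ɾ].
/a/ (between /r/ and /m/): before a nasal consonant, so rule 4 applies → [ã].
/m/ (between /a/ and /t/) is unaffected → [m].
/t/ — between /m/ and /o/; rule 3 does not apply here → [t].
/o/ meets the environment for rule 4 (before a nasal consonant) → [õ].
/m/ (between /o/ and /i/) is unaffected → [m].
/i/ (word-final): rule 4 targets it, but not before a nasal consonant → unchanged [i].

[ˈdaɾãmtõmi]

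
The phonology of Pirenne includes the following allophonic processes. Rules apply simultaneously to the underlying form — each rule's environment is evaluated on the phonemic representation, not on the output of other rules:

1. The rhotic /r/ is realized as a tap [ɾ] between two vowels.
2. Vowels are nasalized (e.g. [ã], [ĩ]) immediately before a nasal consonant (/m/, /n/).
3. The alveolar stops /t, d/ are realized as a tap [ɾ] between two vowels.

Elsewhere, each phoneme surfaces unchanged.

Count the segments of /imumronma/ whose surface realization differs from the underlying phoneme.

Segments that undergo a rule: /i/ → [ĩ] (rule 2); /u/ → [ũ] (rule 2); /o/ → [õ] (rule 2).
All other segments surface unchanged.

3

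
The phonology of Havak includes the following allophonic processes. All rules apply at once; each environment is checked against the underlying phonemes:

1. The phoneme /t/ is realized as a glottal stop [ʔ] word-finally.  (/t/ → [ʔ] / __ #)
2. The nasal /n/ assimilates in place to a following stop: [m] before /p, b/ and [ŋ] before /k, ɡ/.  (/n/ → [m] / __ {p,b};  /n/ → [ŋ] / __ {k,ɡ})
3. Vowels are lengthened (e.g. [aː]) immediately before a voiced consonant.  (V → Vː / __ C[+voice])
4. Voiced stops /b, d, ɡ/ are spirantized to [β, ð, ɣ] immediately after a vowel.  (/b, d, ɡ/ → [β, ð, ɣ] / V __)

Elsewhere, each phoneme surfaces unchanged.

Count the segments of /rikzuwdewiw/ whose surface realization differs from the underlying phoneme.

3

Segments that undergo a rule: /u/ → [uː] (rule 3); /e/ → [eː] (rule 3); /i/ → [iː] (rule 3).
All other segments surface unchanged.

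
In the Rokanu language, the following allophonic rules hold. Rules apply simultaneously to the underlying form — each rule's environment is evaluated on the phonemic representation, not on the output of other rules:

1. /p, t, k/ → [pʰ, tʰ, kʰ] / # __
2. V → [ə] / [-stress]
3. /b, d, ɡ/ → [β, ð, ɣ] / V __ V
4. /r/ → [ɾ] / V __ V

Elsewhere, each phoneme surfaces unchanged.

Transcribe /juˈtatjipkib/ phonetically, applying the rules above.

/j/ stays [j].
Rule 2 applies to /u/ (between /j/ and /t/: in an unstressed syllable) → [ə].
/t/ (between /u/ and /a/): rule 1 targets it, but not word-initially → unchanged [t].
/a/ (between /t/ and /t/): rule 2 targets it, but not in an unstressed syllable → unchanged [a].
/t/ (between /a/ and /j/): rule 1 targets it, but not word-initially → unchanged [t].
/j/ (between /t/ and /i/) is unaffected → [j].
Rule 2 applies to /i/ (between /j/ and /p/: in an unstressed syllable) → [ə].
/p/ (between /i/ and /k/): rule 1 targets it, but not word-initially → unchanged [p].
/k/ (between /p/ and /i/): rule 1 targets it, but not word-initially → unchanged [k].
/i/ — between /k/ and /b/, in an unstressed syllable — surfaces as [ə] (rule 2).
/b/ (word-final) fails the environment for rule 3, so it stays [b].

[jəˈtatjəpkəb]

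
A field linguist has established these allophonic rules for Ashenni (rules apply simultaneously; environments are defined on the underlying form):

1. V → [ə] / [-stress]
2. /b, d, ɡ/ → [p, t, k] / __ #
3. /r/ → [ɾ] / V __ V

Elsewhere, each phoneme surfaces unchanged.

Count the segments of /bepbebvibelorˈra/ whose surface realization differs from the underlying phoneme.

Segments that undergo a rule: /e/ → [ə] (rule 1); /e/ → [ə] (rule 1); /i/ → [ə] (rule 1); /e/ → [ə] (rule 1); /o/ → [ə] (rule 1).
All other segments surface unchanged.

5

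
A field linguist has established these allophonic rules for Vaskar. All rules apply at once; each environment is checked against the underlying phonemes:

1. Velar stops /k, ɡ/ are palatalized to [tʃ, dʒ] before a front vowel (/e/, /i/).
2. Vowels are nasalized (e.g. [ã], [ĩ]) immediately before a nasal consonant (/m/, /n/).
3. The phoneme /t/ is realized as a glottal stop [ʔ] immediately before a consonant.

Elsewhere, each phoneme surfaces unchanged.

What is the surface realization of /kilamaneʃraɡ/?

[tʃilãmãneʃraɡ]

/k/ (word-initial): before a front vowel, so rule 1 applies → [tʃ].
/i/ — between /k/ and /l/; rule 2 does not apply here → [i].
/l/ (between /i/ and /a/) is unaffected → [l].
/a/ — between /l/ and /m/, before a nasal consonant — surfaces as [ã] (rule 2).
/m/ — not in any rule's target class → [m].
/a/ (between /m/ and /n/) occurs before a nasal consonant → [ã] by rule 2.
/n/ stays [n].
/e/ (between /n/ and /ʃ/): rule 2 targets it, but not before a nasal consonant → unchanged [e].
/ʃ/ (between /e/ and /r/) is unaffected → [ʃ].
/r/ stays [r].
/a/ — between /r/ and /ɡ/; rule 2 does not apply here → [a].
/ɡ/ (word-final) is in the target of rule 1 but the environment (before a front vowel) is not met → [ɡ].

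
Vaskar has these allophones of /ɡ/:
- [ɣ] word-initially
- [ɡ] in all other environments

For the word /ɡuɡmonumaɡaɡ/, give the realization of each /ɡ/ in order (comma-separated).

Occurrence 1 (position 1): word-initially → [ɣ].
Occurrence 2 (position 3): no conditioning environment matches → elsewhere allophone [ɡ].
Occurrence 3 (position 10): no conditioning environment matches → elsewhere allophone [ɡ].
Occurrence 4 (position 12): no conditioning environment matches → elsewhere allophone [ɡ].

[ɣ], [ɡ], [ɡ], [ɡ]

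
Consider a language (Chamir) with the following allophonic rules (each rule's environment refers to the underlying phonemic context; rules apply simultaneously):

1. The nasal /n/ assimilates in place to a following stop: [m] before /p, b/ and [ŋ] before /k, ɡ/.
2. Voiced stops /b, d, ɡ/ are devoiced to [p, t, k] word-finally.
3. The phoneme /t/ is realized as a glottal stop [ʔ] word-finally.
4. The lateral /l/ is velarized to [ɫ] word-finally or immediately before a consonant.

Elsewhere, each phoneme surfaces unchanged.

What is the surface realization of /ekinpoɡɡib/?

[ekimpoɡɡip]

/e/ (word-initial) is unaffected → [e].
/k/ (between /e/ and /i/) is unaffected → [k].
/i/ (between /k/ and /n/) is unaffected → [i].
/n/ — between /i/ and /p/, before a labial or velar stop — surfaces as [m] (rule 1).
/p/ — not in any rule's target class → [p].
/o/ — not in any rule's target class → [o].
/ɡ/ — between /o/ and /ɡ/; rule 2 does not apply here → [ɡ].
/ɡ/ (between /ɡ/ and /i/): rule 2 targets it, but not word-finally → unchanged [ɡ].
/i/ (between /ɡ/ and /b/): no rule targets it → [i].
/b/ (word-final) occurs word-finally → [p] by rule 2.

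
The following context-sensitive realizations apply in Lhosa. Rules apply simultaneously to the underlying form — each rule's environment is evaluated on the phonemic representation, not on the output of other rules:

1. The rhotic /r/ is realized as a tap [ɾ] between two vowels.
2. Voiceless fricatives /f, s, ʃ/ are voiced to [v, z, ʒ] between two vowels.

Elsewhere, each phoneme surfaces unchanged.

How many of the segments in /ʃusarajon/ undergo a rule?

Segments that undergo a rule: /s/ → [z] (rule 2); /r/ → [ɾ] (rule 1).
All other segments surface unchanged.

2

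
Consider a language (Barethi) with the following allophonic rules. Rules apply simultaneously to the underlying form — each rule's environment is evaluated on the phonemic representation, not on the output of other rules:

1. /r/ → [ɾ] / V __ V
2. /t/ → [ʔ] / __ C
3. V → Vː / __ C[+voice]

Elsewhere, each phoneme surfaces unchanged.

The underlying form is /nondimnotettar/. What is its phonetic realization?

[noːndiːmnoteʔtaːr]

/n/ (word-initial): no rule targets it → [n].
/o/ meets the environment for rule 3 (before a voiced consonant) → [oː].
/n/ (between /o/ and /d/): no rule targets it → [n].
/d/ stays [d].
Rule 3 applies to /i/ (between /d/ and /m/: before a voiced consonant) → [iː].
/m/ stays [m].
/n/ stays [n].
/o/ (between /n/ and /t/) is in the target of rule 3 but the environment (before a voiced consonant) is not met → [o].
/t/ (between /o/ and /e/) fails the environment for rule 2, so it stays [t].
/e/ (between /t/ and /t/): rule 3 targets it, but not before a voiced consonant → unchanged [e].
Rule 2 applies to /t/ (between /e/ and /t/: immediately before a consonant) → [ʔ].
/t/ — between /t/ and /a/; rule 2 does not apply here → [t].
Rule 3 applies to /a/ (between /t/ and /r/: before a voiced consonant) → [aː].
/r/ (word-final) is in the target of rule 1 but the environment (between two vowels) is not met → [r].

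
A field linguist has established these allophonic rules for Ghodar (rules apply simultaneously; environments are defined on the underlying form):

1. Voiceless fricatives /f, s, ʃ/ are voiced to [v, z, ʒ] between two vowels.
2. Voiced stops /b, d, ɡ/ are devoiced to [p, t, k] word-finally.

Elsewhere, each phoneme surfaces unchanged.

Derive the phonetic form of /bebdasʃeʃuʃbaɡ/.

[bebdasʃeʒuʃbak]

/b/ (word-initial): rule 2 targets it, but not word-finally → unchanged [b].
/e/ — not in any rule's target class → [e].
/b/ (between /e/ and /d/) fails the environment for rule 2, so it stays [b].
/d/ (between /b/ and /a/) fails the environment for rule 2, so it stays [d].
/a/ (between /d/ and /s/) is unaffected → [a].
/s/ (between /a/ and /ʃ/) is in the target of rule 1 but the environment (between two vowels) is not met → [s].
/ʃ/ (between /s/ and /e/) is in the target of rule 1 but the environment (between two vowels) is not met → [ʃ].
/e/ (between /ʃ/ and /ʃ/) is unaffected → [e].
/ʃ/ (between /e/ and /u/) occurs between two vowels → [ʒ] by rule 1.
/u/ stays [u].
/ʃ/ — between /u/ and /b/; rule 1 does not apply here → [ʃ].
/b/ — between /ʃ/ and /a/; rule 2 does not apply here → [b].
/a/ (between /b/ and /ɡ/): no rule targets it → [a].
/ɡ/ — word-final, word-finally — surfaces as [k] (rule 2).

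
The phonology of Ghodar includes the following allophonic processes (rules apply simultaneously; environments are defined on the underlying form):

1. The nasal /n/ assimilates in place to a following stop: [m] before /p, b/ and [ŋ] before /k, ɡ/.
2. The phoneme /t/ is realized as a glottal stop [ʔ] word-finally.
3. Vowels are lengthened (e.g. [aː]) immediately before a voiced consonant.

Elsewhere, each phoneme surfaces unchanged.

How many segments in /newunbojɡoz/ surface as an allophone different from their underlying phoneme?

Segments that undergo a rule: /e/ → [eː] (rule 3); /u/ → [uː] (rule 3); /n/ → [m] (rule 1); /o/ → [oː] (rule 3); /o/ → [oː] (rule 3).
All other segments surface unchanged.

5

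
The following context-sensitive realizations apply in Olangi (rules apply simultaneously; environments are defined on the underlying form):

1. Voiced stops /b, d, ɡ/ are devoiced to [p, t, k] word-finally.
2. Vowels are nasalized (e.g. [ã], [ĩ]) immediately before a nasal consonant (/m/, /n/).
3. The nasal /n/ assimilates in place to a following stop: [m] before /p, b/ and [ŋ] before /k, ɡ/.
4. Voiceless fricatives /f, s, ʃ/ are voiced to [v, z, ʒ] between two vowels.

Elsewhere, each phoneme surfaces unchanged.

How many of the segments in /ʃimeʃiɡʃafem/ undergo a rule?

4

Segments that undergo a rule: /i/ → [ĩ] (rule 2); /ʃ/ → [ʒ] (rule 4); /f/ → [v] (rule 4); /e/ → [ẽ] (rule 2).
All other segments surface unchanged.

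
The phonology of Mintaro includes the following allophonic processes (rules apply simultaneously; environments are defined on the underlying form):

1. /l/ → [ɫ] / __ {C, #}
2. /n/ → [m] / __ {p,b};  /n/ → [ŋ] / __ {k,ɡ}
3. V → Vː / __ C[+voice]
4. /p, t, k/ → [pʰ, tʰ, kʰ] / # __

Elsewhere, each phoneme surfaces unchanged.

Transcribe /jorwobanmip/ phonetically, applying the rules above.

[joːrwoːbaːnmip]

/j/ — not in any rule's target class → [j].
Rule 3 applies to /o/ (between /j/ and /r/: before a voiced consonant) → [oː].
/r/ — not in any rule's target class → [r].
/w/ — not in any rule's target class → [w].
/o/ (between /w/ and /b/): before a voiced consonant, so rule 3 applies → [oː].
/b/ (between /o/ and /a/) is unaffected → [b].
/a/ — between /b/ and /n/, before a voiced consonant — surfaces as [aː] (rule 3).
/n/ (between /a/ and /m/): rule 2 targets it, but not before a labial or velar stop → unchanged [n].
/m/ stays [m].
/i/ — between /m/ and /p/; rule 3 does not apply here → [i].
/p/ (word-final) is in the target of rule 4 but the environment (word-initially) is not met → [p].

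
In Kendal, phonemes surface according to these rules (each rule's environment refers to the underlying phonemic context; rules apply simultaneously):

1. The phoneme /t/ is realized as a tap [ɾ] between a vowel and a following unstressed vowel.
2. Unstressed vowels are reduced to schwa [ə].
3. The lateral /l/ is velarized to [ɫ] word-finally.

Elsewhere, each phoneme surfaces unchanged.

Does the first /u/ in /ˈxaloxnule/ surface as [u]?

/u/ (between /n/ and /l/): in an unstressed syllable, so rule 2 applies → [ə].
The actual realization is [ə], not [u].

No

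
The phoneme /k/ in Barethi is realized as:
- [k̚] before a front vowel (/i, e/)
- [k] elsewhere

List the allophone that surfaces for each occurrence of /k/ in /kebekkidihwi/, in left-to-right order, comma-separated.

Occurrence 1 (position 1): before a front vowel (/i, e/) → [k̚].
Occurrence 2 (position 5): no conditioning environment matches → elsewhere allophone [k].
Occurrence 3 (position 6): before a front vowel (/i, e/) → [k̚].

[k̚], [k], [k̚]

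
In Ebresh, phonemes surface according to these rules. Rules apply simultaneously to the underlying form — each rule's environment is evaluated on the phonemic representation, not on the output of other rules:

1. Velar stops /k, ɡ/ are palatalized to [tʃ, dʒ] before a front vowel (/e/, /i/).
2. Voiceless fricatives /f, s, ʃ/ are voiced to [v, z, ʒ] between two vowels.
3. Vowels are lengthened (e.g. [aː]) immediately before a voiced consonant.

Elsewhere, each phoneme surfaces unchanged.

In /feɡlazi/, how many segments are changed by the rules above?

2

Segments that undergo a rule: /e/ → [eː] (rule 3); /a/ → [aː] (rule 3).
All other segments surface unchanged.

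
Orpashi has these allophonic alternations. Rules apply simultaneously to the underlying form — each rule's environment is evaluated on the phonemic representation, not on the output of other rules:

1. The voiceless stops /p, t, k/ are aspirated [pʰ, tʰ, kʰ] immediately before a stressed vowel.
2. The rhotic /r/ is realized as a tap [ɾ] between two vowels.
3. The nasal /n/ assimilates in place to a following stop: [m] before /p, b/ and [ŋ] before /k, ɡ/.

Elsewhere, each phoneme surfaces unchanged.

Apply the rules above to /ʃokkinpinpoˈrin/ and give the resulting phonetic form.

/ʃ/ — not in any rule's target class → [ʃ].
/o/ (between /ʃ/ and /k/) is unaffected → [o].
/k/ (between /o/ and /k/) is in the target of rule 1 but the environment (immediately before a stressed vowel) is not met → [k].
/k/ (between /k/ and /i/) is in the target of rule 1 but the environment (immediately before a stressed vowel) is not met → [k].
/i/ (between /k/ and /n/) is unaffected → [i].
/n/ (between /i/ and /p/) occurs before a labial or velar stop → [m] by rule 3.
/p/ (between /n/ and /i/) fails the environment for rule 1, so it stays [p].
/i/ (between /p/ and /n/) is unaffected → [i].
/n/ — between /i/ and /p/, before a labial or velar stop — surfaces as [m] (rule 3).
/p/ (between /n/ and /o/) is in the target of rule 1 but the environment (immediately before a stressed vowel) is not met → [p].
/o/ stays [o].
/r/ (between /o/ and /i/): between two vowels, so rule 2 applies → [ɾ].
/i/ (between /r/ and /n/): no rule targets it → [i].
/n/ (word-final) is in the target of rule 3 but the environment (before a labial or velar stop) is not met → [n].

[ʃokkimpimpoˈɾin]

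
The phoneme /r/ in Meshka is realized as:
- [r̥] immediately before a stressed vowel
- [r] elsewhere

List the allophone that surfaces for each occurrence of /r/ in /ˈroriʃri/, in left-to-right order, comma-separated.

[r̥], [r], [r]

Occurrence 1 (position 1): immediately before a stressed vowel → [r̥].
Occurrence 2 (position 3): no conditioning environment matches → elsewhere allophone [r].
Occurrence 3 (position 6): no conditioning environment matches → elsewhere allophone [r].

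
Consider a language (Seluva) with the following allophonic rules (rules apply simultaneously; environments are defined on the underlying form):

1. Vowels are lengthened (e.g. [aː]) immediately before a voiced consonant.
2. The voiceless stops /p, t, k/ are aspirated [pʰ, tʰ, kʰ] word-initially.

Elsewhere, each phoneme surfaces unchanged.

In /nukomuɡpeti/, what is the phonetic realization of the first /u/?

[u]

/u/ — between /n/ and /k/; rule 1 does not apply here → [u].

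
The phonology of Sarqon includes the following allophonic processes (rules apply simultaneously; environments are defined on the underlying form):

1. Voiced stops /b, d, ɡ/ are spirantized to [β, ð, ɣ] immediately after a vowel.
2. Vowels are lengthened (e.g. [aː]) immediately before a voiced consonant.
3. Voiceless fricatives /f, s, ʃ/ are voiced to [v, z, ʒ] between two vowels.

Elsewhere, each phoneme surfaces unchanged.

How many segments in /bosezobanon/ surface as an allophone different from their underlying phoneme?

6

Segments that undergo a rule: /s/ → [z] (rule 3); /e/ → [eː] (rule 2); /o/ → [oː] (rule 2); /b/ → [β] (rule 1); /a/ → [aː] (rule 2); /o/ → [oː] (rule 2).
All other segments surface unchanged.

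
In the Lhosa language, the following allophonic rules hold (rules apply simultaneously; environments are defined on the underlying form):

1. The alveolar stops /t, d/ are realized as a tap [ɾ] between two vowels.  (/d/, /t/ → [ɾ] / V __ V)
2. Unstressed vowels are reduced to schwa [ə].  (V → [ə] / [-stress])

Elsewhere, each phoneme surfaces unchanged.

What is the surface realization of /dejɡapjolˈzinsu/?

/d/ — word-initial; rule 1 does not apply here → [d].
/e/ meets the environment for rule 2 (in an unstressed syllable) → [ə].
/j/ (between /e/ and /ɡ/) is unaffected → [j].
/ɡ/ (between /j/ and /a/) is unaffected → [ɡ].
/a/ (between /ɡ/ and /p/) occurs in an unstressed syllable → [ə] by rule 2.
/p/ stays [p].
/j/ — not in any rule's target class → [j].
/o/ — between /j/ and /l/, in an unstressed syllable — surfaces as [ə] (rule 2).
/l/ stays [l].
/z/ — not in any rule's target class → [z].
/i/ (between /z/ and /n/): rule 2 targets it, but not in an unstressed syllable → unchanged [i].
/n/ — not in any rule's target class → [n].
/s/ (between /n/ and /u/) is unaffected → [s].
/u/ (word-final): in an unstressed syllable, so rule 2 applies → [ə].

[dəjɡəpjəlˈzinsə]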